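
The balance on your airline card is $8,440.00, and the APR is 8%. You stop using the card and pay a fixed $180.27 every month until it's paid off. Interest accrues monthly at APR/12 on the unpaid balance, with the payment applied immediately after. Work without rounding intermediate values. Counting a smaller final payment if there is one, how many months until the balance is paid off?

57 payments

Monthly rate r = 8%/12 = 0.666667% = 0.00666667.
Recurrence: B ← B·(1+r) − $180.27.
Month 1: interest $56.27; balance after payment $8,316.00.
Month 2: interest $55.44; balance after payment $8,191.17.
Closed form: n = −ln(1 − rB₀/P)/ln(1+r) = −ln(0.68788)/ln(1.00667) ≈ 56.309, so the balance reaches zero during payment 57.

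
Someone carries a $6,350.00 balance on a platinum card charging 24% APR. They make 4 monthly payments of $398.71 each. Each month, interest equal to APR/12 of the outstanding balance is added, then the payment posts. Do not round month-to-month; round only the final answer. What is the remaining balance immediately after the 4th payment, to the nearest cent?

$5,230.12

Monthly rate r = 24%/12 = 2% = 0.02.
Each month: B ← B·(1+r) − $398.71.
Month 1: interest $127.00; balance after payment $6,078.29.
Month 2: interest $121.57; balance after payment $5,801.15.
Month 3: interest $116.02; balance after payment $5,518.46.
Month 4: interest $110.37; balance after payment $5,230.12.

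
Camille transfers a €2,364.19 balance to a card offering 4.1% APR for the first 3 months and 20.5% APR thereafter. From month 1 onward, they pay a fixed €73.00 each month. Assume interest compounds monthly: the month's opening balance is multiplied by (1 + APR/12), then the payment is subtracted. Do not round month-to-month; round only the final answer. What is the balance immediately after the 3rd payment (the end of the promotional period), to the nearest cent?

Promo months 1–3 at r₀ = 4.1%/12 = 0.00341667; months 4+ at r₁ = 20.5%/12 = 0.0170833.
After month 3: iterate B ← B·(1+r₀) − €73.00 for 3 months → €2,168.76.

€2,168.76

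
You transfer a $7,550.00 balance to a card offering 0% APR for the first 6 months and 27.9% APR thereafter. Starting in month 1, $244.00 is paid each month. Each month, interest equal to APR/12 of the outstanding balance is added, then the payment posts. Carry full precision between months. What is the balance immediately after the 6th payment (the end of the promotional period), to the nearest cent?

Promo months 1–6 at r₀ = 0%/12 = 0; months 7+ at r₁ = 27.9%/12 = 0.02325.
After month 6 (no interest yet): B = $7,550.00 − 6·$244.00 = $6,086.00.

$6,086.00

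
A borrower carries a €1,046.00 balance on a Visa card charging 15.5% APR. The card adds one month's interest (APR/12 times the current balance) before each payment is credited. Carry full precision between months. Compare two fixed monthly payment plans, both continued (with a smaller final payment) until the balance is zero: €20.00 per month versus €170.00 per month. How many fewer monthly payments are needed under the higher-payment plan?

81 fewer payments

Monthly rate r = 15.5%/12 = 1.29167% = 0.0129167.
At €20.00/mo: n = ⌈−ln(1 − rB₀/P)/ln(1+r)⌉ = 88 payments (last €14.12); total interest = total paid − €1,046.00 = €708.12.
At €170.00/mo: 7 payments (last €77.20); total interest €51.20.
Payments saved = 88 − 7 = 81.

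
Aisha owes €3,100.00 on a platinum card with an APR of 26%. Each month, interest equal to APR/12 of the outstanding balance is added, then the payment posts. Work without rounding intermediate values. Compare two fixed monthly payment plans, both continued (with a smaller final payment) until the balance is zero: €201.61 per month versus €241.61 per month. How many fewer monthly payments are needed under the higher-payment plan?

Monthly rate r = 26%/12 = 2.16667% = 0.0216667.
At €201.61/mo: n = ⌈−ln(1 − rB₀/P)/ln(1+r)⌉ = 19 payments (last €182.25); total interest = total paid − €3,100.00 = €711.23.
At €241.61/mo: 16 payments (last €47.70); total interest €571.85.
Payments saved = 19 − 16 = 3.

3 fewer payments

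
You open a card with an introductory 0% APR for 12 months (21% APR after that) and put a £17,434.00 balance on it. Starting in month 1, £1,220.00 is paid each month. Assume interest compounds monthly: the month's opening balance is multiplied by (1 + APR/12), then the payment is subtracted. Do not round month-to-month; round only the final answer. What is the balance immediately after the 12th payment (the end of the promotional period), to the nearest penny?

Promo months 1–12 at r₀ = 0%/12 = 0; months 13+ at r₁ = 21%/12 = 0.0175.
After month 12 (no interest yet): B = £17,434.00 − 12·£1,220.00 = £2,794.00.

£2,794.00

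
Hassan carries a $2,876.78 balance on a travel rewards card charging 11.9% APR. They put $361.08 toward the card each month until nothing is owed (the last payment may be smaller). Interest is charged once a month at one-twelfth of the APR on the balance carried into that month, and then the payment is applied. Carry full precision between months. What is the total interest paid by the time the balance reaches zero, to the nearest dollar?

Monthly rate r = 11.9%/12 = 0.991667% = 0.00991667.
Payoff takes n = ⌈−ln(1 − rB₀/P)/ln(1+r)⌉ = ⌈8.341⌉ = 9 payments; the last is $123.38.
Total paid = 8·$361.08 + $123.38 = $3,012.02.
Total interest = total paid − principal = $3,012.02 − $2,876.78 = $135.24.

$135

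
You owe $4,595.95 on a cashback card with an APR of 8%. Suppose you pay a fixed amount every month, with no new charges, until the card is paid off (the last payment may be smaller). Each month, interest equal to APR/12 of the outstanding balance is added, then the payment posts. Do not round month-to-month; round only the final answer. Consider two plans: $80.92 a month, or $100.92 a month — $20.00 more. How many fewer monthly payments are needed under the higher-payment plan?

Monthly rate r = 8%/12 = 0.666667% = 0.00666667.
At $80.92/mo: n = ⌈−ln(1 − rB₀/P)/ln(1+r)⌉ = 72 payments (last $49.81); total interest = total paid − $4,595.95 = $1,199.18.
At $100.92/mo: 55 payments (last $46.12); total interest $899.85.
Payments saved = 72 − 55 = 17.

17 fewer payments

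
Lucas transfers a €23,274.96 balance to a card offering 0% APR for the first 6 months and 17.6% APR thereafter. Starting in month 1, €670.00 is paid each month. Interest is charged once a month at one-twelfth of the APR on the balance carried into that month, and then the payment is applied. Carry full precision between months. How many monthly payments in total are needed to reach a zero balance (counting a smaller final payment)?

Promo months 1–6 at r₀ = 0%/12 = 0; months 7+ at r₁ = 17.6%/12 = 0.0146667.
After month 6 (no interest yet): B = €23,274.96 − 6·€670.00 = €19,254.96.
Then at r₁ with €670.00/mo: n₂ = −ln(1 − r₁·B/P)/ln(1+r₁) ≈ 37.59 → 38 more payments.

44 months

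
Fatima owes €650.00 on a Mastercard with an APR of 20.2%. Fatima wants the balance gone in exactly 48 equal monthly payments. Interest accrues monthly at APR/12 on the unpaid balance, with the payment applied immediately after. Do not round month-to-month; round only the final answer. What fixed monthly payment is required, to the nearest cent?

Monthly rate r = 20.2%/12 = 1.68333% = 0.0168333.
Level-payment amortization: P = B₀·r / (1 − (1+r)^(−n)) = 650.00·0.0168333 / (1 − 1.01683^(−48)).
Denominator 1 − (1+r)^(−48) = 0.551243431.
P = 10.9417 / 0.551243431 ≈ 19.85.

€19.85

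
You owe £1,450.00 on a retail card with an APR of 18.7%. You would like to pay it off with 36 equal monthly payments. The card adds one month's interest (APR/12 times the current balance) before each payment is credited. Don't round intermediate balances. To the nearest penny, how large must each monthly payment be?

£52.93

Monthly rate r = 18.7%/12 = 1.55833% = 0.0155833.
Level-payment amortization: P = B₀·r / (1 − (1+r)^(−n)) = 1450.00·0.0155833 / (1 − 1.01558^(−36)).
Denominator 1 − (1+r)^(−36) = 0.426887795.
P = 22.5958 / 0.426887795 ≈ 52.93.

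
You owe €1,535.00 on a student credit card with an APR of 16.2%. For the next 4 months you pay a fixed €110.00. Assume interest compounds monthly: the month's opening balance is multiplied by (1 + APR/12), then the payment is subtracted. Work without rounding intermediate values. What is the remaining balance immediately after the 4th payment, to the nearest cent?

€1,170.59

Monthly rate r = 16.2%/12 = 1.35% = 0.0135.
Each month: B ← B·(1+r) − €110.00.
Month 1: interest €20.72; balance after payment €1,445.72.
Month 2: interest €19.52; balance after payment €1,355.24.
Month 3: interest €18.30; balance after payment €1,263.54.
Month 4: interest €17.06; balance after payment €1,170.59.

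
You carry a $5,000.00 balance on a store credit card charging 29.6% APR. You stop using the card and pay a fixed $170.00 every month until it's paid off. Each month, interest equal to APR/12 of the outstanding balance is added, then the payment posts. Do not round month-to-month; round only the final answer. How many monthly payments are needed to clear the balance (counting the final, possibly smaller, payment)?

54 months

Monthly rate r = 29.6%/12 = 2.46667% = 0.0246667.
Recurrence: B ← B·(1+r) − $170.00.
Month 1: interest $123.33; balance after payment $4,953.33.
Month 2: interest $122.18; balance after payment $4,905.52.
Closed form: n = −ln(1 − rB₀/P)/ln(1+r) = −ln(0.27451)/ln(1.02467) ≈ 53.053, so the balance reaches zero during payment 54.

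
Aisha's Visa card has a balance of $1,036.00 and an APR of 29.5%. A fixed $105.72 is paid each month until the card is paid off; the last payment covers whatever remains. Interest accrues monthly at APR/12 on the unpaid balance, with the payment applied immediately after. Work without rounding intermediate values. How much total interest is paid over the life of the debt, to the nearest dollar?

Monthly rate r = 29.5%/12 = 2.45833% = 0.0245833.
Payoff takes n = ⌈−ln(1 − rB₀/P)/ln(1+r)⌉ = ⌈11.349⌉ = 12 payments; the last is $37.21.
Total paid = 11·$105.72 + $37.21 = $1,200.13.
Total interest = total paid − principal = $1,200.13 − $1,036.00 = $164.13.

$164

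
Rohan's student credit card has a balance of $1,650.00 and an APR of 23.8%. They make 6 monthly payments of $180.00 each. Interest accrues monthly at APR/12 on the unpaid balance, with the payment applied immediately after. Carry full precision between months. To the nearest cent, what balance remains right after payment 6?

$721.36

Monthly rate r = 23.8%/12 = 1.98333% = 0.0198333.
Each month: B ← B·(1+r) − $180.00.
Month 1: interest $32.73; balance after payment $1,502.72.
Month 2: interest $29.80; balance after payment $1,352.53.
Month 3: interest $26.83; balance after payment $1,199.35.
Month 4: interest $23.79; balance after payment $1,043.14.
Month 5: interest $20.69; balance after payment $883.83.
Month 6: interest $17.53; balance after payment $721.36.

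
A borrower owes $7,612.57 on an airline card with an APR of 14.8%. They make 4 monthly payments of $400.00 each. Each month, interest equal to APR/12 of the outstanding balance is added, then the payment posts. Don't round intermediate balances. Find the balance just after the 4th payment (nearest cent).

Monthly rate r = 14.8%/12 = 1.23333% = 0.0123333.
Each month: B ← B·(1+r) − $400.00.
Month 1: interest $93.89; balance after payment $7,306.46.
Month 2: interest $90.11; balance after payment $6,996.57.
Month 3: interest $86.29; balance after payment $6,682.86.
Month 4: interest $82.42; balance after payment $6,365.28.

$6,365.28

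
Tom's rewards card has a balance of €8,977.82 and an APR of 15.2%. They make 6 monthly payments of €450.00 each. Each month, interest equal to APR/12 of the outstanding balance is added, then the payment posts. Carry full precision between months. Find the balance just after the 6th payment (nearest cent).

€6,895.15

Monthly rate r = 15.2%/12 = 1.26667% = 0.0126667.
Each month: B ← B·(1+r) − €450.00.
Month 1: interest €113.72; balance after payment €8,641.54.
Month 2: interest €109.46; balance after payment €8,301.00.
Month 3: interest €105.15; balance after payment €7,956.14.
Month 4: interest €100.78; balance after payment €7,606.92.
Month 5: interest €96.35; balance after payment €7,253.28.
Month 6: interest €91.87; balance after payment €6,895.15.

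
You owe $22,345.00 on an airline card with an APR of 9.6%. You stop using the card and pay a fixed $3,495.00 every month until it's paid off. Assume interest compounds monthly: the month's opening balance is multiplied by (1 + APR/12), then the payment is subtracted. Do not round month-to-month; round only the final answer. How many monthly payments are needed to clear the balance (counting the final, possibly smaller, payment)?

7 months

Monthly rate r = 9.6%/12 = 0.8% = 0.008.
Recurrence: B ← B·(1+r) − $3,495.00.
Month 1: interest $178.76; balance after payment $19,028.76.
Month 2: interest $152.23; balance after payment $15,685.99.
Closed form: n = −ln(1 − rB₀/P)/ln(1+r) = −ln(0.94885)/ln(1.008) ≈ 6.589, so the balance reaches zero during payment 7.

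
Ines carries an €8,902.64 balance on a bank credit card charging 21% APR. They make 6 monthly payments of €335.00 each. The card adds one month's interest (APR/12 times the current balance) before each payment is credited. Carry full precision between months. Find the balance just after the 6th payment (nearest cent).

€7,779.26

Monthly rate r = 21%/12 = 1.75% = 0.0175.
Each month: B ← B·(1+r) − €335.00.
Month 1: interest €155.80; balance after payment €8,723.44.
Month 2: interest €152.66; balance after payment €8,541.10.
Month 3: interest €149.47; balance after payment €8,355.57.
Month 4: interest €146.22; balance after payment €8,166.79.
Month 5: interest €142.92; balance after payment €7,974.71.
Month 6: interest €139.56; balance after payment €7,779.26.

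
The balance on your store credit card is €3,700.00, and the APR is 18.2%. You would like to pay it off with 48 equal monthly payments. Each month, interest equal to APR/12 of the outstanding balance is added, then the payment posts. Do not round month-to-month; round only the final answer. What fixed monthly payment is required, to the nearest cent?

Monthly rate r = 18.2%/12 = 1.51667% = 0.0151667.
Level-payment amortization: P = B₀·r / (1 − (1+r)^(−n)) = 3700.00·0.0151667 / (1 − 1.01517^(−48)).
Denominator 1 − (1+r)^(−48) = 0.514479868.
P = 56.1167 / 0.514479868 ≈ 109.07.

€109.07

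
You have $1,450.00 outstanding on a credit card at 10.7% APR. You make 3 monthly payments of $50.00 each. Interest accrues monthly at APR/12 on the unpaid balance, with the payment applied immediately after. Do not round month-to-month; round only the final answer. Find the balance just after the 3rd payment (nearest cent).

Monthly rate r = 10.7%/12 = 0.891667% = 0.00891667.
Each month: B ← B·(1+r) − $50.00.
Month 1: interest $12.93; balance after payment $1,412.93.
Month 2: interest $12.60; balance after payment $1,375.53.
Month 3: interest $12.27; balance after payment $1,337.79.

$1,337.79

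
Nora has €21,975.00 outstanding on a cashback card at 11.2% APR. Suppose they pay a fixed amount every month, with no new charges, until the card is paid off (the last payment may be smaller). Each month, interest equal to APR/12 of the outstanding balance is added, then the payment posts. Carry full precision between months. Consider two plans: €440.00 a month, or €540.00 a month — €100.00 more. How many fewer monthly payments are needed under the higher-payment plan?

16 fewer payments

Monthly rate r = 11.2%/12 = 0.933333% = 0.00933333.
At €440.00/mo: n = ⌈−ln(1 − rB₀/P)/ln(1+r)⌉ = 68 payments (last €245.92); total interest = total paid − €21,975.00 = €7,750.92.
At €540.00/mo: 52 payments (last €229.91); total interest €5,794.91.
Payments saved = 68 − 52 = 16.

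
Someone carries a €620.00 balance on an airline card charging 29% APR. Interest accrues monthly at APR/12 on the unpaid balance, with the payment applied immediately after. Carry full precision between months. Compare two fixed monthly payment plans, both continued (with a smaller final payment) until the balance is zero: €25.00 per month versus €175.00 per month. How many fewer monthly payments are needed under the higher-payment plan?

Monthly rate r = 29%/12 = 2.41667% = 0.0241667.
At €25.00/mo: n = ⌈−ln(1 − rB₀/P)/ln(1+r)⌉ = 39 payments (last €7.61); total interest = total paid − €620.00 = €337.61.
At €175.00/mo: 4 payments (last €131.35); total interest €36.35.
Payments saved = 39 − 4 = 35.

35 fewer payments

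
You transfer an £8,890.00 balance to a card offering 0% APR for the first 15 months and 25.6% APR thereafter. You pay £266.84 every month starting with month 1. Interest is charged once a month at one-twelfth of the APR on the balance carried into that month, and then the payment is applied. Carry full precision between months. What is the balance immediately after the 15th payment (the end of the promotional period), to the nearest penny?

Promo months 1–15 at r₀ = 0%/12 = 0; months 16+ at r₁ = 25.6%/12 = 0.0213333.
After month 15 (no interest yet): B = £8,890.00 − 15·£266.84 = £4,887.40.

£4,887.40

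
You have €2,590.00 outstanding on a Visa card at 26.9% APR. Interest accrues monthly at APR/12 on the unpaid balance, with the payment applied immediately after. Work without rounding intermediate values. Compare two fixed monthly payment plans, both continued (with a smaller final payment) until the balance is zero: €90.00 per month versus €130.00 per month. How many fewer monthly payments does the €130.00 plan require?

20 fewer payments

Monthly rate r = 26.9%/12 = 2.24167% = 0.0224167.
At €90.00/mo: n = ⌈−ln(1 − rB₀/P)/ln(1+r)⌉ = 47 payments (last €65.74); total interest = total paid − €2,590.00 = €1,615.74.
At €130.00/mo: 27 payments (last €89.99); total interest €879.99.
Payments saved = 47 − 27 = 20.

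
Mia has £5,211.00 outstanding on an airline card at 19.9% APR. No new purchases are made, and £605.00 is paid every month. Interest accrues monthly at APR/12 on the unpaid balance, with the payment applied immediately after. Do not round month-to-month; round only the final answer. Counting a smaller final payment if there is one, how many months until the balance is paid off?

Monthly rate r = 19.9%/12 = 1.65833% = 0.0165833.
Recurrence: B ← B·(1+r) − £605.00.
Month 1: interest £86.42; balance after payment £4,692.42.
Month 2: interest £77.82; balance after payment £4,165.23.
Closed form: n = −ln(1 − rB₀/P)/ln(1+r) = −ln(0.85716)/ln(1.01658) ≈ 9.371, so the balance reaches zero during payment 10.

10 months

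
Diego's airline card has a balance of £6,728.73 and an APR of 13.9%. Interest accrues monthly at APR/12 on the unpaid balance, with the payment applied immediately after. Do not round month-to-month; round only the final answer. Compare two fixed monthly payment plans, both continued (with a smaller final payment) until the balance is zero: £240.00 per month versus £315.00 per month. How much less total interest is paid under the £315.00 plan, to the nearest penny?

£407.81

Monthly rate r = 13.9%/12 = 1.15833% = 0.0115833.
At £240.00/mo: n = ⌈−ln(1 − rB₀/P)/ln(1+r)⌉ = 35 payments (last £23.24); total interest = total paid − £6,728.73 = £1,454.51.
At £315.00/mo: 25 payments (last £215.43); total interest £1,046.70.
Interest saved = £1,454.51 − £1,046.70 = £407.81.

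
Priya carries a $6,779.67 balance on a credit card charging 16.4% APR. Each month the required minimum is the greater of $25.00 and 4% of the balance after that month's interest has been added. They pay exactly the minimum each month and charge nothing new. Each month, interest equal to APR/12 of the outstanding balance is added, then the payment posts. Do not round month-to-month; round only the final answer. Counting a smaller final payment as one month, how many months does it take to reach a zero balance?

119 months

Monthly rate r = 16.4%/12 = 1.36667% = 0.0136667.
While 4% of the post-interest balance exceeds $25.00, each month B ← (B·(1+r))·(1 − 0.04), i.e. B shrinks by the factor (1+r)·0.96 = 0.97312.
This holds for months 1–88. Entering month 89 the balance is $616.38; 4% of the post-interest balance is now below $25.00, so the flat $25.00 minimum applies from here.
From month 89 a fixed $25.00 at rate r clears $616.38 in 31 more payments. Total: 88 + 31 = 119 months.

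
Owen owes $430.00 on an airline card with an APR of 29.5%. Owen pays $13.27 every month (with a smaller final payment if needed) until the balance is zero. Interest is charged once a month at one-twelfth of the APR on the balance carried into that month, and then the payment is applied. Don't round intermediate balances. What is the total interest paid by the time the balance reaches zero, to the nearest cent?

Monthly rate r = 29.5%/12 = 2.45833% = 0.0245833.
Payoff takes n = ⌈−ln(1 − rB₀/P)/ln(1+r)⌉ = ⌈65.575⌉ = 66 payments; the last is $7.67.
Total paid = 65·$13.27 + $7.67 = $870.22.
Total interest = total paid − principal = $870.22 − $430.00 = $440.22.

$440.22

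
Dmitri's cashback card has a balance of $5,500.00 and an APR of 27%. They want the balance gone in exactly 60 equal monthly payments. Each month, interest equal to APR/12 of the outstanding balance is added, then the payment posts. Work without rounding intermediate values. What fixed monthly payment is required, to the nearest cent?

Monthly rate r = 27%/12 = 2.25% = 0.0225.
Level-payment amortization: P = B₀·r / (1 − (1+r)^(−n)) = 5500.00·0.0225 / (1 − 1.0225^(−60)).
Denominator 1 − (1+r)^(−60) = 0.736851439.
P = 123.75 / 0.736851439 ≈ 167.94.

$167.94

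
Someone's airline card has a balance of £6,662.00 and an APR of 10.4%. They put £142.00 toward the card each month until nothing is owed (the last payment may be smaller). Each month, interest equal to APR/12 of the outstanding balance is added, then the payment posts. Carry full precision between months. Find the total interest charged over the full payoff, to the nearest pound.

£1,926

Monthly rate r = 10.4%/12 = 0.866667% = 0.00866667.
Payoff takes n = ⌈−ln(1 − rB₀/P)/ln(1+r)⌉ = ⌈60.478⌉ = 61 payments; the last is £68.09.
Total paid = 60·£142.00 + £68.09 = £8,588.09.
Total interest = total paid − principal = £8,588.09 − £6,662.00 = £1,926.09.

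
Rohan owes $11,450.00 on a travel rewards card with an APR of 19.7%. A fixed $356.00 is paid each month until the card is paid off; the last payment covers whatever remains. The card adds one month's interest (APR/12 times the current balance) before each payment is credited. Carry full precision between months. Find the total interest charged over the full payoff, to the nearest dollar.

Monthly rate r = 19.7%/12 = 1.64167% = 0.0164167.
Payoff takes n = ⌈−ln(1 − rB₀/P)/ln(1+r)⌉ = ⌈46.108⌉ = 47 payments; the last is $38.72.
Total paid = 46·$356.00 + $38.72 = $16,414.72.
Total interest = total paid − principal = $16,414.72 − $11,450.00 = $4,964.72.

$4,965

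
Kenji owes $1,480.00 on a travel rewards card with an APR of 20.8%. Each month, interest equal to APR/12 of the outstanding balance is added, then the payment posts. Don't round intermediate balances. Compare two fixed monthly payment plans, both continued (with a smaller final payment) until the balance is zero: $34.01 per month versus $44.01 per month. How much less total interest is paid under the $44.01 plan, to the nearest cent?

Monthly rate r = 20.8%/12 = 1.73333% = 0.0173333.
At $34.01/mo: n = ⌈−ln(1 − rB₀/P)/ln(1+r)⌉ = 82 payments (last $23.07); total interest = total paid − $1,480.00 = $1,297.88.
At $44.01/mo: 51 payments (last $38.92); total interest $759.42.
Interest saved = $1,297.88 − $759.42 = $538.46.

$538.46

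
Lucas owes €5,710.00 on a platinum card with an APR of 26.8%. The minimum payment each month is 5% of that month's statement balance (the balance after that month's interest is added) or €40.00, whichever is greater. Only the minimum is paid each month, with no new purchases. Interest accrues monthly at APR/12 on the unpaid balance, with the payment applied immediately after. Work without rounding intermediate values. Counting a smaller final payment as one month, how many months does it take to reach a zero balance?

Monthly rate r = 26.8%/12 = 2.23333% = 0.0223333.
While 5% of the post-interest balance exceeds €40.00, each month B ← (B·(1+r))·(1 − 0.05), i.e. B shrinks by the factor (1+r)·0.95 = 0.97122.
This holds for months 1–69. Entering month 70 the balance is €761.11; 5% of the post-interest balance is now below €40.00, so the flat €40.00 minimum applies from here.
From month 70 a fixed €40.00 at rate r clears €761.11 in 26 more payments. Total: 69 + 26 = 95 months.

95 months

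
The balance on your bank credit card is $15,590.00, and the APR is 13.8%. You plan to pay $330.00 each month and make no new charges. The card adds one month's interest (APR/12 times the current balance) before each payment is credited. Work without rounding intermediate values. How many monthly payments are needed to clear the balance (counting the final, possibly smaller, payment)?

Monthly rate r = 13.8%/12 = 1.15% = 0.0115.
Recurrence: B ← B·(1+r) − $330.00.
Month 1: interest $179.28; balance after payment $15,439.28.
Month 2: interest $177.55; balance after payment $15,286.84.
Closed form: n = −ln(1 − rB₀/P)/ln(1+r) = −ln(0.45671)/ln(1.0115) ≈ 68.539, so the balance reaches zero during payment 69.

69 payments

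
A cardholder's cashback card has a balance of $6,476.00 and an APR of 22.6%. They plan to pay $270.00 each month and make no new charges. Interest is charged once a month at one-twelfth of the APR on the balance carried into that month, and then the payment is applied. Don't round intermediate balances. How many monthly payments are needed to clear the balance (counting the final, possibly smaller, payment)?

33 months

Monthly rate r = 22.6%/12 = 1.88333% = 0.0188333.
Recurrence: B ← B·(1+r) − $270.00.
Month 1: interest $121.96; balance after payment $6,327.96.
Month 2: interest $119.18; balance after payment $6,177.14.
Closed form: n = −ln(1 − rB₀/P)/ln(1+r) = −ln(0.54828)/ln(1.01883) ≈ 32.210, so the balance reaches zero during payment 33.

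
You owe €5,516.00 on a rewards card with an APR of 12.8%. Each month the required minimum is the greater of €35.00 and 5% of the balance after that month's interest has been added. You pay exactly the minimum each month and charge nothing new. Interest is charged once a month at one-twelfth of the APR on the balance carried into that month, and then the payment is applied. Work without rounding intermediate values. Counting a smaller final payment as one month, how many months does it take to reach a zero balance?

74 months

Monthly rate r = 12.8%/12 = 1.06667% = 0.0106667.
While 5% of the post-interest balance exceeds €35.00, each month B ← (B·(1+r))·(1 − 0.05), i.e. B shrinks by the factor (1+r)·0.95 = 0.96013.
This holds for months 1–52. Entering month 53 the balance is €665.07; 5% of the post-interest balance is now below €35.00, so the flat €35.00 minimum applies from here.
From month 53 a fixed €35.00 at rate r clears €665.07 in 22 more payments. Total: 52 + 22 = 74 months.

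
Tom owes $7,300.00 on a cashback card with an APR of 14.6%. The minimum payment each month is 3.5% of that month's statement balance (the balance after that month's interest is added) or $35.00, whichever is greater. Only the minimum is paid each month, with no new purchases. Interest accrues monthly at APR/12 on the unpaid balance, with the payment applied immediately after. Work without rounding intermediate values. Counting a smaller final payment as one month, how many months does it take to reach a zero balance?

120 months

Monthly rate r = 14.6%/12 = 1.21667% = 0.0121667.
While 3.5% of the post-interest balance exceeds $35.00, each month B ← (B·(1+r))·(1 − 0.035), i.e. B shrinks by the factor (1+r)·0.965 = 0.97674.
This holds for months 1–85. Entering month 86 the balance is $987.57; 3.5% of the post-interest balance is now below $35.00, so the flat $35.00 minimum applies from here.
From month 86 a fixed $35.00 at rate r clears $987.57 in 35 more payments. Total: 85 + 35 = 120 months.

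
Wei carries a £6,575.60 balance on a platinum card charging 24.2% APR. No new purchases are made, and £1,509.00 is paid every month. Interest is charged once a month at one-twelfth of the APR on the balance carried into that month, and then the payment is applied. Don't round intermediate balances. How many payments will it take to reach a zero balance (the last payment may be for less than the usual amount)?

5 months

Monthly rate r = 24.2%/12 = 2.01667% = 0.0201667.
Recurrence: B ← B·(1+r) − £1,509.00.
Month 1: interest £132.61; balance after payment £5,199.21.
Month 2: interest £104.85; balance after payment £3,795.06.
Month 3: interest £76.53; balance after payment £2,362.59.
Month 4: interest £47.65; balance after payment £901.24.
Month 5: interest £18.17; balance after payment £0.00.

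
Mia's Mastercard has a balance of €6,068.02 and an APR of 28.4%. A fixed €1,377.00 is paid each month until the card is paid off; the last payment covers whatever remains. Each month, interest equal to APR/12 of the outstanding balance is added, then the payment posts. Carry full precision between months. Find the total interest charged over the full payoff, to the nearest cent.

Monthly rate r = 28.4%/12 = 2.36667% = 0.0236667.
Payoff takes n = ⌈−ln(1 − rB₀/P)/ln(1+r)⌉ = ⌈4.709⌉ = 5 payments; the last is €979.18.
Total paid = 4·€1,377.00 + €979.18 = €6,487.18.
Total interest = total paid − principal = €6,487.18 − €6,068.02 = €419.16.

€419.16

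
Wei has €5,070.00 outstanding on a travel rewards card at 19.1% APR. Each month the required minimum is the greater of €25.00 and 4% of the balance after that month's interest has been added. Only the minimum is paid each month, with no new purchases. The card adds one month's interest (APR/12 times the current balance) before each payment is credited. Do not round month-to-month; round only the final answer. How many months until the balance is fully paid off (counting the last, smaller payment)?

116 months

Monthly rate r = 19.1%/12 = 1.59167% = 0.0159167.
While 4% of the post-interest balance exceeds €25.00, each month B ← (B·(1+r))·(1 − 0.04), i.e. B shrinks by the factor (1+r)·0.96 = 0.97528.
This holds for months 1–85. Entering month 86 the balance is €603.95; 4% of the post-interest balance is now below €25.00, so the flat €25.00 minimum applies from here.
From month 86 a fixed €25.00 at rate r clears €603.95 in 31 more payments. Total: 85 + 31 = 116 months.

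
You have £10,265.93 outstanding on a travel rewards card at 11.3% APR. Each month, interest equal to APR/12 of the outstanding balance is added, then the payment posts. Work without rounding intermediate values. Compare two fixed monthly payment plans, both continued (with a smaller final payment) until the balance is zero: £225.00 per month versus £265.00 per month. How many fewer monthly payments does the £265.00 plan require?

Monthly rate r = 11.3%/12 = 0.941667% = 0.00941667.
At £225.00/mo: n = ⌈−ln(1 − rB₀/P)/ln(1+r)⌉ = 60 payments (last £204.57); total interest = total paid − £10,265.93 = £3,213.64.
At £265.00/mo: 49 payments (last £111.23); total interest £2,565.30.
Payments saved = 60 − 49 = 11.

11 fewer payments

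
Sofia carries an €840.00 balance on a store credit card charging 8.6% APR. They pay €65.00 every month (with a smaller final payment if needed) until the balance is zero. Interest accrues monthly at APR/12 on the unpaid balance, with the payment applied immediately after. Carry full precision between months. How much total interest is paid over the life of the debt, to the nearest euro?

€45

Monthly rate r = 8.6%/12 = 0.716667% = 0.00716667.
Payoff takes n = ⌈−ln(1 − rB₀/P)/ln(1+r)⌉ = ⌈13.610⌉ = 14 payments; the last is €39.69.
Total paid = 13·€65.00 + €39.69 = €884.69.
Total interest = total paid − principal = €884.69 − €840.00 = €44.69.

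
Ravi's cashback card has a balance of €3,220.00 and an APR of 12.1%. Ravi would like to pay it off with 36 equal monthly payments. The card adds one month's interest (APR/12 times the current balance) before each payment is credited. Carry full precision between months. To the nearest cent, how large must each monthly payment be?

Monthly rate r = 12.1%/12 = 1.00833% = 0.0100833.
Level-payment amortization: P = B₀·r / (1 − (1+r)^(−n)) = 3220.00·0.0100833 / (1 − 1.01008^(−36)).
Denominator 1 − (1+r)^(−36) = 0.3031479.
P = 32.4683 / 0.3031479 ≈ 107.10.

€107.10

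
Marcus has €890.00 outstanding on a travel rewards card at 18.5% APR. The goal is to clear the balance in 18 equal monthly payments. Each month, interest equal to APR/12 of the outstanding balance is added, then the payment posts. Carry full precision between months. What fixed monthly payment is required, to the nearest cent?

Monthly rate r = 18.5%/12 = 1.54167% = 0.0154167.
Level-payment amortization: P = B₀·r / (1 − (1+r)^(−n)) = 890.00·0.0154167 / (1 − 1.01542^(−18)).
Denominator 1 − (1+r)^(−18) = 0.240718488.
P = 13.7208 / 0.240718488 ≈ 57.00.

€57.00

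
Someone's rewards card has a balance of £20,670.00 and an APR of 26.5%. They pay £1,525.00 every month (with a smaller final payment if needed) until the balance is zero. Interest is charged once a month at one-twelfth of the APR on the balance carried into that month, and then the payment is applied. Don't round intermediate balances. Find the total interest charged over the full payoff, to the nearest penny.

£4,167.31

Monthly rate r = 26.5%/12 = 2.20833% = 0.0220833.
Payoff takes n = ⌈−ln(1 − rB₀/P)/ln(1+r)⌉ = ⌈16.285⌉ = 17 payments; the last is £437.31.
Total paid = 16·£1,525.00 + £437.31 = £24,837.31.
Total interest = total paid − principal = £24,837.31 − £20,670.00 = £4,167.31.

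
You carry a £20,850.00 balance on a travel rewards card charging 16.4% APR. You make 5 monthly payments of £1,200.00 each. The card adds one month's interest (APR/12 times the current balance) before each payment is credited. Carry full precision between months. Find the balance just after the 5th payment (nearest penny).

£16,147.97

Monthly rate r = 16.4%/12 = 1.36667% = 0.0136667.
Each month: B ← B·(1+r) − £1,200.00.
Month 1: interest £284.95; balance after payment £19,934.95.
Month 2: interest £272.44; balance after payment £19,007.39.
Month 3: interest £259.77; balance after payment £18,067.16.
Month 4: interest £246.92; balance after payment £17,114.08.
Month 5: interest £233.89; balance after payment £16,147.97.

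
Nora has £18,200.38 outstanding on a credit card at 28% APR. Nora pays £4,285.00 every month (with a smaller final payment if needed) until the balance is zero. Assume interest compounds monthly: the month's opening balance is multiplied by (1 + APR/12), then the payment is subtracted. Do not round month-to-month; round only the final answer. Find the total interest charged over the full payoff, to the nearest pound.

Monthly rate r = 28%/12 = 2.33333% = 0.0233333.
Payoff takes n = ⌈−ln(1 − rB₀/P)/ln(1+r)⌉ = ⌈4.525⌉ = 5 payments; the last is £2,261.75.
Total paid = 4·£4,285.00 + £2,261.75 = £19,401.75.
Total interest = total paid − principal = £19,401.75 − £18,200.38 = £1,201.37.

£1,201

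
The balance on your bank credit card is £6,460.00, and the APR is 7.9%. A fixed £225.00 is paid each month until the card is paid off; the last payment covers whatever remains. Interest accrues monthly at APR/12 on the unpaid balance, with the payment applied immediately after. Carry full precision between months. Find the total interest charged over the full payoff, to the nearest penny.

£723.91

Monthly rate r = 7.9%/12 = 0.658333% = 0.00658333.
Payoff takes n = ⌈−ln(1 − rB₀/P)/ln(1+r)⌉ = ⌈31.928⌉ = 32 payments; the last is £208.91.
Total paid = 31·£225.00 + £208.91 = £7,183.91.
Total interest = total paid − principal = £7,183.91 − £6,460.00 = £723.91.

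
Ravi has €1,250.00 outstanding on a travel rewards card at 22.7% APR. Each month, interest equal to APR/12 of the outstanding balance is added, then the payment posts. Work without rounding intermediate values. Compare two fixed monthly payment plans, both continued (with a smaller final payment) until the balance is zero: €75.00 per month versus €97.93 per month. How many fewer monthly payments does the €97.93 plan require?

6 fewer payments

Monthly rate r = 22.7%/12 = 1.89167% = 0.0189167.
At €75.00/mo: n = ⌈−ln(1 − rB₀/P)/ln(1+r)⌉ = 21 payments (last €15.90); total interest = total paid − €1,250.00 = €265.90.
At €97.93/mo: 15 payments (last €73.31); total interest €194.33.
Payments saved = 21 − 15 = 6.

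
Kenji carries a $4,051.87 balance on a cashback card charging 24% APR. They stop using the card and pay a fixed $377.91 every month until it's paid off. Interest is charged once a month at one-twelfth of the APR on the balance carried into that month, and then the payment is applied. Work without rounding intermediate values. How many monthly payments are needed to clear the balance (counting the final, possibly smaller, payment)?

13 payments

Monthly rate r = 24%/12 = 2% = 0.02.
Recurrence: B ← B·(1+r) − $377.91.
Month 1: interest $81.04; balance after payment $3,755.00.
Month 2: interest $75.10; balance after payment $3,452.19.
Closed form: n = −ln(1 − rB₀/P)/ln(1+r) = −ln(0.78556)/ln(1.02) ≈ 12.188, so the balance reaches zero during payment 13.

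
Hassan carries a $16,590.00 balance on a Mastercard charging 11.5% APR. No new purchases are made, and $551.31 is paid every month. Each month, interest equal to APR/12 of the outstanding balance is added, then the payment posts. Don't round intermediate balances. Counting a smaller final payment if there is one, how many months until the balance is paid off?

36 months

Monthly rate r = 11.5%/12 = 0.958333% = 0.00958333.
Recurrence: B ← B·(1+r) − $551.31.
Month 1: interest $158.99; balance after payment $16,197.68.
Month 2: interest $155.23; balance after payment $15,801.60.
Closed form: n = −ln(1 − rB₀/P)/ln(1+r) = −ln(0.71162)/ln(1.00958) ≈ 35.670, so the balance reaches zero during payment 36.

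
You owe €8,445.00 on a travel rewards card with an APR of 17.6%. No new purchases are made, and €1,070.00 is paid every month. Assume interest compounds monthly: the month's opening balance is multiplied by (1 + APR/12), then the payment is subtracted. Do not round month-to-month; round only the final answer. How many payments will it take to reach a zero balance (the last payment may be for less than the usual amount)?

9 months

Monthly rate r = 17.6%/12 = 1.46667% = 0.0146667.
Recurrence: B ← B·(1+r) − €1,070.00.
Month 1: interest €123.86; balance after payment €7,498.86.
Month 2: interest €109.98; balance after payment €6,538.84.
Closed form: n = −ln(1 − rB₀/P)/ln(1+r) = −ln(0.88424)/ln(1.01467) ≈ 8.449, so the balance reaches zero during payment 9.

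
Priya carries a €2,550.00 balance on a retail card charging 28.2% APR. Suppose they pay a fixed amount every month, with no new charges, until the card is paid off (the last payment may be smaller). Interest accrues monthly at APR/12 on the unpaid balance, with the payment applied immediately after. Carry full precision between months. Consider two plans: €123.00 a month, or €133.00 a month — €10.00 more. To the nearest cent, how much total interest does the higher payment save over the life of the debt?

Monthly rate r = 28.2%/12 = 2.35% = 0.0235.
At €123.00/mo: n = ⌈−ln(1 − rB₀/P)/ln(1+r)⌉ = 29 payments (last €92.79); total interest = total paid − €2,550.00 = €986.79.
At €133.00/mo: 26 payments (last €104.24); total interest €879.24.
Interest saved = €986.79 − €879.24 = €107.55.

€107.55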